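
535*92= 49220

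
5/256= 5/256= 0.02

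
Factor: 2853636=2^2*3^1*397^1*599^1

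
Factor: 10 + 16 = 26 =2^1*13^1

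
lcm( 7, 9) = 63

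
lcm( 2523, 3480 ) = 100920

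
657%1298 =657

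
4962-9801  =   - 4839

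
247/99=247/99 =2.49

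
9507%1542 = 255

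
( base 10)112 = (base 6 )304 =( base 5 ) 422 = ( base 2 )1110000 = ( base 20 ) 5c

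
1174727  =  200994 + 973733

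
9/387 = 1/43 = 0.02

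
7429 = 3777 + 3652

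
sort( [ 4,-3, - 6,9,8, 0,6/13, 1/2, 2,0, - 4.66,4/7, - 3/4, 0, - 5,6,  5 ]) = [ - 6, - 5 , - 4.66, - 3,- 3/4, 0,0,0,6/13,1/2 , 4/7,2 , 4, 5,  6, 8,9 ]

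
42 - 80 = -38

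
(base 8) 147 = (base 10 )103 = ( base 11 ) 94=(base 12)87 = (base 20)53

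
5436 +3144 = 8580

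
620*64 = 39680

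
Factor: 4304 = 2^4*269^1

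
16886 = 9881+7005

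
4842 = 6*807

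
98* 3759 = 368382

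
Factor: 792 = 2^3 * 3^2*11^1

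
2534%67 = 55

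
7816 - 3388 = 4428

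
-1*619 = - 619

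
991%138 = 25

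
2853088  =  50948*56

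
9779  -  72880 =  - 63101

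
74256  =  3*24752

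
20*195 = 3900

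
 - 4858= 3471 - 8329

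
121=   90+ 31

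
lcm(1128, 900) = 84600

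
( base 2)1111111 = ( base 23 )5c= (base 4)1333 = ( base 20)67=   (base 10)127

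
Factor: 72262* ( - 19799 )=  -  1430715338 = - 2^1*13^1* 1523^1 * 36131^1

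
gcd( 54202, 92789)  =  1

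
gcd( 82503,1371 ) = 3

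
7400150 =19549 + 7380601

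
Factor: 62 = 2^1*31^1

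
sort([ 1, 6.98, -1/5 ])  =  [ - 1/5, 1, 6.98] 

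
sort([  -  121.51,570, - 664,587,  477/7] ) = [ - 664, - 121.51,477/7,  570,587]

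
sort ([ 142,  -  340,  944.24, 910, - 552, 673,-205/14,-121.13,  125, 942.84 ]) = [ - 552, -340,-121.13, - 205/14,125, 142  ,  673, 910, 942.84, 944.24]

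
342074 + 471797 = 813871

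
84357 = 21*4017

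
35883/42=11961/14  =  854.36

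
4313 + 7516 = 11829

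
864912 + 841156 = 1706068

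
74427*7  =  520989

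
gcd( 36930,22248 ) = 6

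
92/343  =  92/343= 0.27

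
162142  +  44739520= 44901662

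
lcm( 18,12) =36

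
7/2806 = 7/2806=0.00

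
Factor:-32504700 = -2^2 *3^1*5^2*97^1*1117^1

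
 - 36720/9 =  - 4080  =  - 4080.00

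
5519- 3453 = 2066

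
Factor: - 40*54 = -2160= - 2^4*3^3*5^1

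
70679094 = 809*87366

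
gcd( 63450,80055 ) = 135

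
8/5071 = 8/5071 = 0.00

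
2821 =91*31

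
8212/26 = 315 + 11/13 = 315.85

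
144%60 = 24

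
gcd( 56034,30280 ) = 2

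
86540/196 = 21635/49 = 441.53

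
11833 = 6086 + 5747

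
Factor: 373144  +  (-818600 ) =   -  445456 = - 2^4 * 11^1*2531^1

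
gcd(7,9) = 1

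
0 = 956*0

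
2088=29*72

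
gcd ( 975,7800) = 975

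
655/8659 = 655/8659   =  0.08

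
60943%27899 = 5145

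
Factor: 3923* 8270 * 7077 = 229600597170 = 2^1*3^1*5^1*7^1 * 337^1*827^1 * 3923^1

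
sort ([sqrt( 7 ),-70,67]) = [ -70, sqrt( 7),67]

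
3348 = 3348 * 1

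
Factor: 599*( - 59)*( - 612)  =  2^2*3^2*17^1*59^1*599^1 = 21628692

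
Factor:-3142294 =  - 2^1*1217^1*1291^1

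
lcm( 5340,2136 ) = 10680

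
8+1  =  9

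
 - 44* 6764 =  - 297616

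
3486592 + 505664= 3992256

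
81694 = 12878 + 68816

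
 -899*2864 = -2574736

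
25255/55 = 459 + 2/11=   459.18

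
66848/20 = 3342 + 2/5 = 3342.40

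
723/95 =723/95= 7.61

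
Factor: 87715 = 5^1*53^1 * 331^1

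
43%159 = 43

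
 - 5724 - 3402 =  - 9126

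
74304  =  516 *144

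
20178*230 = 4640940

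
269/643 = 269/643 = 0.42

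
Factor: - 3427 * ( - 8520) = 29198040 = 2^3*3^1*5^1 * 23^1*71^1*149^1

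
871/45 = 871/45  =  19.36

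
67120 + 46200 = 113320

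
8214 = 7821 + 393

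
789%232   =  93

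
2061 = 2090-29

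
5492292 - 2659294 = 2832998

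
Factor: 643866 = 2^1*3^1*239^1*449^1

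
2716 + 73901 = 76617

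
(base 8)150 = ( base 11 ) 95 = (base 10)104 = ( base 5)404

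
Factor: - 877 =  - 877^1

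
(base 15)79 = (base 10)114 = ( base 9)136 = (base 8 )162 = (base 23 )4m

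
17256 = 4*4314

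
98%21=14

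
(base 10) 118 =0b1110110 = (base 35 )3D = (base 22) 58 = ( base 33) 3J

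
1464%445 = 129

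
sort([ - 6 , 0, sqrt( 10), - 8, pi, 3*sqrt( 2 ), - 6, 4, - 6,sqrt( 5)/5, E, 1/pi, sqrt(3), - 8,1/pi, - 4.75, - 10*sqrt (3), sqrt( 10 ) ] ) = [ - 10 * sqrt (3 ), - 8, - 8,-6,-6,  -  6,-4.75, 0, 1/pi, 1/pi,sqrt(5 )/5, sqrt(3),E,  pi, sqrt( 10), sqrt(10), 4, 3 * sqrt (2 )] 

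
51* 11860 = 604860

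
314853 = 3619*87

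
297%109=79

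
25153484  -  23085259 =2068225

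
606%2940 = 606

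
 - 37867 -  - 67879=30012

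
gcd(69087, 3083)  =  1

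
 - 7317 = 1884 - 9201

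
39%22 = 17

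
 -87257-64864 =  - 152121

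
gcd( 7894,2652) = 2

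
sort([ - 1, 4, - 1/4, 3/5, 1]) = [ - 1,-1/4,3/5, 1, 4]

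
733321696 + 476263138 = 1209584834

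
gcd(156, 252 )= 12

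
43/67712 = 43/67712 = 0.00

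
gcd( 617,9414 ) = 1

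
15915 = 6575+9340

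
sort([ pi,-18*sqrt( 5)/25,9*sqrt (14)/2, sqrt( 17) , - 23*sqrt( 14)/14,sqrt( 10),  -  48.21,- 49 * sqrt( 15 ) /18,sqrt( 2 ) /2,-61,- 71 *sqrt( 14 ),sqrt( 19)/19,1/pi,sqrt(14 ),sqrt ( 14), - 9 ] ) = [ - 71*sqrt(  14 ), - 61, - 48.21,-49*sqrt( 15 )/18, - 9,- 23*sqrt( 14 ) /14, - 18*sqrt(5)/25,sqrt(19)/19,1/pi, sqrt( 2 ) /2, pi, sqrt( 10),sqrt ( 14), sqrt( 14),sqrt( 17), 9*sqrt(14)/2 ]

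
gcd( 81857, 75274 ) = 1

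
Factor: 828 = 2^2 * 3^2*23^1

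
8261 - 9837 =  - 1576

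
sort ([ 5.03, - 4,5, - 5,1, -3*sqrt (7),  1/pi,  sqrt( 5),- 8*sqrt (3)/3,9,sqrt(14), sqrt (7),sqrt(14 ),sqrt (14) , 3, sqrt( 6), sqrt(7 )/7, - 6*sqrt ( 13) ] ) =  [ - 6*sqrt(13), - 3*sqrt(7 ),  -  5 , - 8 *sqrt (3)/3, - 4, 1/pi,sqrt( 7)/7,1,  sqrt(5),sqrt(6 ) , sqrt( 7),3,sqrt( 14), sqrt( 14 ),sqrt( 14),5,5.03,  9 ] 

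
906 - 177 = 729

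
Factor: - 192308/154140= - 131/105 = -  3^( - 1) * 5^( - 1) * 7^( - 1)*131^1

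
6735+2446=9181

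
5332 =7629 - 2297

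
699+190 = 889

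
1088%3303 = 1088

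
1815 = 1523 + 292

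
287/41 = 7 = 7.00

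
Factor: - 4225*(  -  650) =2746250 = 2^1*5^4*13^3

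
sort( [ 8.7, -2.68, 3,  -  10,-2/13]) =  [-10,  -  2.68, - 2/13,3, 8.7]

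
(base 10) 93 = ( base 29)36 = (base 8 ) 135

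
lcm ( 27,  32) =864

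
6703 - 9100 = - 2397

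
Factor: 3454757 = 17^1 * 203221^1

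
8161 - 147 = 8014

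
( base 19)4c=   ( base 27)37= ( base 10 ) 88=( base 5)323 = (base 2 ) 1011000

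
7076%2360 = 2356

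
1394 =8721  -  7327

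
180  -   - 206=386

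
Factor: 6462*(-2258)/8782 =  - 7295598/4391=- 2^1* 3^2*359^1*1129^1 *4391^( - 1) 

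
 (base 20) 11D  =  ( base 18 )161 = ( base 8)661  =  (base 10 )433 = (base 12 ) 301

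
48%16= 0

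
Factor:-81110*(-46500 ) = 2^3*3^1 * 5^4*31^1*8111^1= 3771615000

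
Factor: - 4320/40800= - 3^2 * 5^( - 1 ) * 17^( - 1) =-9/85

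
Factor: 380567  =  11^1 * 29^1*1193^1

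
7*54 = 378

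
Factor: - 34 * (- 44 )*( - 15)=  - 2^3*3^1*5^1*11^1*17^1 = - 22440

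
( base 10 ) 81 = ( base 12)69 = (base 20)41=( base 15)56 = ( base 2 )1010001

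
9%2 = 1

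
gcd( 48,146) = 2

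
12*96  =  1152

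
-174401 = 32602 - 207003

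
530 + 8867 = 9397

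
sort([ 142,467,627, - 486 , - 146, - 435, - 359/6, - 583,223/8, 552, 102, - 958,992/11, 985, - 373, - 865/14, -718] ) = [ - 958, - 718, - 583 , - 486, - 435, - 373, - 146, - 865/14,-359/6,  223/8, 992/11,102,142,467,552,627,985]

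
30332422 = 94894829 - 64562407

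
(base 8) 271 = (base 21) 8h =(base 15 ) c5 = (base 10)185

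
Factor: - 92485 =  - 5^1 * 53^1*349^1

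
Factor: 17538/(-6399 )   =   - 74/27= - 2^1*3^( - 3)*37^1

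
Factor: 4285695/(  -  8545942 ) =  - 2^( - 1) * 3^1 * 5^1*47^1*6079^1*4272971^(-1)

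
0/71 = 0 = 0.00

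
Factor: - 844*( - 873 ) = 736812=2^2*3^2*97^1*211^1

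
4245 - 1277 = 2968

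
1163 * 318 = 369834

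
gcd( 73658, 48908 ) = 2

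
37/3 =37/3 =12.33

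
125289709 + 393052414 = 518342123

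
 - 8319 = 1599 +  - 9918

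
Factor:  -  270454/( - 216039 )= 2^1 * 3^( - 1)*23^( - 1 )*29^1* 31^(-1) * 101^( - 1 ) * 4663^1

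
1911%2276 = 1911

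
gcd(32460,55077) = 3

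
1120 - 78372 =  - 77252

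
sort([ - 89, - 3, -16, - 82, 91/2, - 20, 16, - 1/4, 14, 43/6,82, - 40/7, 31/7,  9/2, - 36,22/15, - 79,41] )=[ - 89, - 82, - 79,-36, - 20, - 16,-40/7, - 3,-1/4, 22/15, 31/7,9/2,43/6, 14, 16,41,91/2 , 82] 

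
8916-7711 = 1205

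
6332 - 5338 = 994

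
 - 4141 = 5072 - 9213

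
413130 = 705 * 586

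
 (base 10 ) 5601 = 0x15e1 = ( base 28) 741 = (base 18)H53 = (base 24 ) 9h9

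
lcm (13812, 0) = 0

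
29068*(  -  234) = - 6801912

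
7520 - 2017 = 5503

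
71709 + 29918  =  101627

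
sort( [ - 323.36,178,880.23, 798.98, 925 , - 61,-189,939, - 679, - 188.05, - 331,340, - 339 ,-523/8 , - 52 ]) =[ - 679,  -  339, - 331, - 323.36, - 189, - 188.05, - 523/8, - 61, - 52,178,340 , 798.98,880.23,925,939]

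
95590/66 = 1448+1/3 = 1448.33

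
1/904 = 1/904  =  0.00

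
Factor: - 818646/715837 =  - 2^1*3^1*47^1*193^(-1 ) * 2903^1*3709^(-1 ) 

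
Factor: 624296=2^3*73^1*1069^1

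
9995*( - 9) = -89955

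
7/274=7/274 = 0.03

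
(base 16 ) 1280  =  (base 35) 3ub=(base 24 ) 858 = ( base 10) 4736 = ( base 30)57Q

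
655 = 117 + 538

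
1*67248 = 67248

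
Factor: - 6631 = - 19^1*349^1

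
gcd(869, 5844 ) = 1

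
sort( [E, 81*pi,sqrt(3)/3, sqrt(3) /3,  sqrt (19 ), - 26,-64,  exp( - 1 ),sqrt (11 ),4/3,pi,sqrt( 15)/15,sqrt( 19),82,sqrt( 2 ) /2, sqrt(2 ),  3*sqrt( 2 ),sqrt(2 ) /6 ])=[- 64,-26,sqrt( 2 )/6 , sqrt(15 )/15,exp( - 1 ),sqrt (3 ) /3, sqrt( 3) /3,sqrt(2 ) /2,4/3,sqrt ( 2),E, pi,sqrt( 11 ), 3 * sqrt( 2) , sqrt(19 ), sqrt( 19 ),82,81*pi]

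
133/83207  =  133/83207=0.00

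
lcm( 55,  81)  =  4455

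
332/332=1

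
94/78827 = 94/78827 = 0.00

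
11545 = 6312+5233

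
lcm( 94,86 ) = 4042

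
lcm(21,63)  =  63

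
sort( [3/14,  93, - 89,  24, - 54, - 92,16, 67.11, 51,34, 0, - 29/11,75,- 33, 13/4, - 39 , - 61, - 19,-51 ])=[ - 92,  -  89,  -  61,- 54 , - 51, - 39, - 33, - 19, - 29/11,  0,  3/14,  13/4,16,24, 34,51  ,  67.11,75,93 ]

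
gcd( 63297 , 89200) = 1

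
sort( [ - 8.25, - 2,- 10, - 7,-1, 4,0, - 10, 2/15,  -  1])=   [ - 10,-10,-8.25, - 7, - 2, - 1,-1, 0,2/15, 4] 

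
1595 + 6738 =8333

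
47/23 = 47/23 = 2.04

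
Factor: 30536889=3^1*137^1 * 191^1 * 389^1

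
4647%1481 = 204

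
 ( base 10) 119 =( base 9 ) 142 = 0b1110111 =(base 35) 3E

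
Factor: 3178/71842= 1589/35921 = 7^1 *17^( - 1 )*227^1*2113^ (- 1)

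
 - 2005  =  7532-9537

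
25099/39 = 643 + 22/39 = 643.56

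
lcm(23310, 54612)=1911420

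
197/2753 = 197/2753 = 0.07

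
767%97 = 88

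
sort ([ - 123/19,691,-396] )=[-396,- 123/19 , 691]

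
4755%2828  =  1927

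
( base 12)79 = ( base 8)135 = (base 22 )45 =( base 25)3I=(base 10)93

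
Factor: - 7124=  -2^2 * 13^1*137^1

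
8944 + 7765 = 16709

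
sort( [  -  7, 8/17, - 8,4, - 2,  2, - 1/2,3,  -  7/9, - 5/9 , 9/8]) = [ - 8, - 7, - 2, - 7/9, - 5/9,  -  1/2, 8/17, 9/8, 2,3,4 ]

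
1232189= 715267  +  516922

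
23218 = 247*94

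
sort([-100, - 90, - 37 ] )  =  [ - 100,-90 , - 37 ]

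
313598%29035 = 23248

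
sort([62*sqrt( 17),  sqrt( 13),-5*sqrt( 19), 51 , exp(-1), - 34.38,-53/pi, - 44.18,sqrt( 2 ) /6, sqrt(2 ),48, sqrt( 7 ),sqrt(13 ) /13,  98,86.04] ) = [ - 44.18, - 34.38,-5*sqrt ( 19),-53/pi,sqrt(2 )/6,sqrt(13 ) /13,exp(  -  1),sqrt( 2 ), sqrt( 7),sqrt( 13), 48, 51, 86.04, 98, 62*sqrt(17)] 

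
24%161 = 24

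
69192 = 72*961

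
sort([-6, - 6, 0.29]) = [-6,- 6, 0.29] 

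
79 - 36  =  43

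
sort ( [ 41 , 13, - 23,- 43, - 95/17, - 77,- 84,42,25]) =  [ - 84, - 77,-43, - 23, - 95/17, 13,25, 41,42]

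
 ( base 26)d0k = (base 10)8808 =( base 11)6688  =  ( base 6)104440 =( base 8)21150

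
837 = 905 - 68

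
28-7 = 21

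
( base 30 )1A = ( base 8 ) 50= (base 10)40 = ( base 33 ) 17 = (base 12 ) 34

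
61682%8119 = 4849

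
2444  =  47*52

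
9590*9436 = 90491240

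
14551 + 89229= 103780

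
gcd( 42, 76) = 2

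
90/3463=90/3463= 0.03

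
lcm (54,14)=378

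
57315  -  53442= 3873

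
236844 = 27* 8772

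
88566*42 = 3719772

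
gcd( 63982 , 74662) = 2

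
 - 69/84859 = - 69/84859= - 0.00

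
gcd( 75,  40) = 5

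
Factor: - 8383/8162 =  - 2^( - 1 )*7^(-1 ) *11^( - 1 )*53^( - 1) *83^1*101^1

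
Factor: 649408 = 2^6*73^1*139^1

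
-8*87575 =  -700600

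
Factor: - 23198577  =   - 3^1 * 53^1 *145903^1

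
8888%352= 88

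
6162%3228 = 2934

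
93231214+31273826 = 124505040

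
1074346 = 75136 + 999210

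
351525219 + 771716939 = 1123242158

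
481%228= 25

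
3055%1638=1417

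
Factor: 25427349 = 3^2*2825261^1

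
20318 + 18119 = 38437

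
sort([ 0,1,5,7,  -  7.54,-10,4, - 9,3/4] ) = [ - 10, - 9, - 7.54,0,3/4,1 , 4,5,7]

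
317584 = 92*3452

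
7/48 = 7/48 = 0.15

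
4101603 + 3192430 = 7294033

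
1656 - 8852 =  - 7196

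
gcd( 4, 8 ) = 4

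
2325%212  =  205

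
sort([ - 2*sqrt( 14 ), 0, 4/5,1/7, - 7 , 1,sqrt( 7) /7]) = [ - 2*sqrt( 14 ), - 7,0, 1/7,sqrt (7)/7, 4/5,  1 ] 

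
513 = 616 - 103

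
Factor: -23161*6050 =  - 140124050= - 2^1 * 5^2*11^2 * 19^1 * 23^1*53^1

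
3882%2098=1784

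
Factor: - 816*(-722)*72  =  42418944  =  2^8*3^3*17^1*19^2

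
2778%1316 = 146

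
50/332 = 25/166 = 0.15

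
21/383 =21/383 = 0.05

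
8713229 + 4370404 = 13083633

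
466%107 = 38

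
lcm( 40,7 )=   280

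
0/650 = 0  =  0.00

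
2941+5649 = 8590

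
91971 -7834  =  84137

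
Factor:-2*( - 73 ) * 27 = 3942=   2^1*3^3 * 73^1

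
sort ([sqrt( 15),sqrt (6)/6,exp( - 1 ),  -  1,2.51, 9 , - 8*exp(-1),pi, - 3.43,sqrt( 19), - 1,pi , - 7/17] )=[  -  3.43, - 8*exp( - 1 ), - 1,-1, - 7/17, exp( - 1), sqrt(6)/6,2.51,pi,pi,sqrt( 15 ), sqrt ( 19),9] 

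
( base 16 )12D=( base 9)364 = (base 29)ab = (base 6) 1221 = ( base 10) 301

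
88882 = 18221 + 70661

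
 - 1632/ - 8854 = 816/4427 = 0.18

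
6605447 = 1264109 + 5341338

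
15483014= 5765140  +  9717874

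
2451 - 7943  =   - 5492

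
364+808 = 1172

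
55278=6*9213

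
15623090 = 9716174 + 5906916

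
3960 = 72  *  55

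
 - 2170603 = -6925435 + 4754832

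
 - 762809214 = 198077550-960886764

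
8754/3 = 2918 = 2918.00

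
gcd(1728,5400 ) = 216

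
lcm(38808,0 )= 0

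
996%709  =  287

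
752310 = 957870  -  205560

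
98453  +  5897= 104350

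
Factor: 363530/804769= 2^1*5^1*7^(  -  1 )*36353^1*114967^( - 1)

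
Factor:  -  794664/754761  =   - 936/889 = - 2^3 * 3^2 *7^( - 1)*13^1*127^( - 1)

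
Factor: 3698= 2^1*43^2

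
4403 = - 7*( - 629)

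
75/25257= 25/8419  =  0.00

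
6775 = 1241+5534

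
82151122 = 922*89101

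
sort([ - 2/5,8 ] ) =[  -  2/5,8 ] 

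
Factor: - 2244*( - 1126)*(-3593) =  - 2^3*3^1*11^1*17^1*563^1 *3593^1 = - 9078591192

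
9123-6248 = 2875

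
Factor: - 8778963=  - 3^1 * 2926321^1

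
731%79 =20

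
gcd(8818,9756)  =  2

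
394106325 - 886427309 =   -  492320984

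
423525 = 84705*5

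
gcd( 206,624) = 2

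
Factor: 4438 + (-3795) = 643^1 = 643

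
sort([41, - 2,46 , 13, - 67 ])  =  [ - 67, - 2,13,41,46]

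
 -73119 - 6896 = - 80015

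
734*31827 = 23361018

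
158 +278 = 436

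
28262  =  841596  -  813334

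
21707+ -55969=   -34262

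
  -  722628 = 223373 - 946001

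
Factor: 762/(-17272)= -3/68 = - 2^( -2 )*3^1 * 17^( - 1)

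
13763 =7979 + 5784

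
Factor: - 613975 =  - 5^2*41^1*599^1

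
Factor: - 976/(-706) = 2^3*61^1 * 353^( - 1)= 488/353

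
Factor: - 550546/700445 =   -  2^1 *5^(-1) * 31^(-1)*151^1*1823^1*4519^( - 1 ) 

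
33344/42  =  793+19/21 = 793.90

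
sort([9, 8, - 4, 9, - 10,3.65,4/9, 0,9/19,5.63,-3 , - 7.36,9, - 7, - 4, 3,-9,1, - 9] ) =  [ - 10, - 9 , - 9, - 7.36, - 7, - 4, - 4, - 3, 0,4/9 , 9/19,1,3,3.65,5.63,8,9,9,9]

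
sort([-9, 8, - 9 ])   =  [ - 9, - 9, 8 ] 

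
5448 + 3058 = 8506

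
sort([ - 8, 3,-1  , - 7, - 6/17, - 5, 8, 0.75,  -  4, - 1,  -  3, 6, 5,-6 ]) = [ - 8,  -  7, - 6, -5,-4,-3, - 1, -1,-6/17,0.75, 3, 5, 6, 8]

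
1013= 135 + 878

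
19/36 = 19/36 = 0.53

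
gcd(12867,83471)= 1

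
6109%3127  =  2982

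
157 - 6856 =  - 6699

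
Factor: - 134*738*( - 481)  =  2^2*3^2*13^1 * 37^1* 41^1*67^1 = 47567052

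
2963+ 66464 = 69427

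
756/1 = 756 = 756.00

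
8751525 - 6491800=2259725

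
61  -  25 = 36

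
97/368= 97/368 = 0.26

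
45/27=5/3 = 1.67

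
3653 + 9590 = 13243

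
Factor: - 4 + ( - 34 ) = -2^1*19^1 = - 38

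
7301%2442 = 2417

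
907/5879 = 907/5879 = 0.15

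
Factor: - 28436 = - 2^2*7109^1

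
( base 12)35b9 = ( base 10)6045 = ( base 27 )87o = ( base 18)10bf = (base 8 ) 13635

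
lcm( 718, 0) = 0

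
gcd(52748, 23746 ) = 2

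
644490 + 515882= 1160372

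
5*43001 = 215005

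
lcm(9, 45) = 45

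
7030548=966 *7278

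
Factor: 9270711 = 3^2*607^1*1697^1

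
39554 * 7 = 276878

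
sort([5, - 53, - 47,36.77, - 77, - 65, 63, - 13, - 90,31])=[ - 90, - 77,  -  65, - 53,- 47, - 13,5,31,36.77,  63 ]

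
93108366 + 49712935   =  142821301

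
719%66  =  59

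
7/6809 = 7/6809 = 0.00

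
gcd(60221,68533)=1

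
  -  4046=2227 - 6273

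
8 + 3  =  11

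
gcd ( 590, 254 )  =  2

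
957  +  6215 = 7172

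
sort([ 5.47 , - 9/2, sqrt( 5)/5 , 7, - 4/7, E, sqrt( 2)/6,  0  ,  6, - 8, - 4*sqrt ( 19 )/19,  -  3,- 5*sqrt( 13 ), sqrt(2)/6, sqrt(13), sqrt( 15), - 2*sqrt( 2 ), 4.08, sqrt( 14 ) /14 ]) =[ - 5*sqrt( 13), - 8, - 9/2, - 3 , - 2*sqrt(2), - 4*sqrt( 19)/19, - 4/7,0, sqrt( 2)/6, sqrt ( 2 )/6, sqrt( 14)/14, sqrt( 5)/5,E, sqrt( 13),sqrt(15),  4.08,  5.47,6,7]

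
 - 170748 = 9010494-9181242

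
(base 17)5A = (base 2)1011111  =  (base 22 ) 47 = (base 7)164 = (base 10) 95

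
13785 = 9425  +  4360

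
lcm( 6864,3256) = 253968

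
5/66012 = 5/66012 = 0.00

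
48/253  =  48/253= 0.19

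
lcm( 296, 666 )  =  2664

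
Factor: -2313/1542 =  - 3/2 = - 2^( - 1) *3^1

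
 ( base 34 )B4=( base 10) 378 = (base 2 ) 101111010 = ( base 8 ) 572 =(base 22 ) h4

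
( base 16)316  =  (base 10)790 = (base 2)1100010110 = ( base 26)14A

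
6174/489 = 12 + 102/163 =12.63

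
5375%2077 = 1221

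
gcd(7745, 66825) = 5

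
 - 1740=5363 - 7103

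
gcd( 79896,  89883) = 9987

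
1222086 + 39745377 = 40967463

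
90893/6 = 90893/6 = 15148.83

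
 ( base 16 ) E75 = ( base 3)12002002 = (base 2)111001110101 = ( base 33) 3D5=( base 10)3701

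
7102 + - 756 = 6346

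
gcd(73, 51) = 1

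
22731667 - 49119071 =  - 26387404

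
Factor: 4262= 2^1*2131^1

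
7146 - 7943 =-797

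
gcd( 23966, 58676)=2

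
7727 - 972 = 6755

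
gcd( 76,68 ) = 4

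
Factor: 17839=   17839^1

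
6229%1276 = 1125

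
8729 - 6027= 2702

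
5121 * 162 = 829602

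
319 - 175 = 144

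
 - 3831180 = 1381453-5212633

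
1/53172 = 1/53172 = 0.00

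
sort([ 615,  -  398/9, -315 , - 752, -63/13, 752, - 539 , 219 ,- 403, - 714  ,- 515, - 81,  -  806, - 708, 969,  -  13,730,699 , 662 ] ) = [ - 806 ,  -  752, - 714 , - 708, - 539 , - 515, - 403,-315, - 81,- 398/9 , - 13, - 63/13,219, 615 , 662 , 699, 730,  752,969]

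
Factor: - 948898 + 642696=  - 2^1 * 13^1* 11777^1 = - 306202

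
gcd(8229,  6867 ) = 3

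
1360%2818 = 1360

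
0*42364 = 0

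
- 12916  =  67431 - 80347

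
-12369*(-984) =12171096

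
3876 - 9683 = -5807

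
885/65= 177/13 =13.62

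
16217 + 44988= 61205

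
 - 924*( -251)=231924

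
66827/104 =642+ 59/104   =  642.57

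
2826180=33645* 84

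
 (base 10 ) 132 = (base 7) 246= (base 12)B0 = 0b10000100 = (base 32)44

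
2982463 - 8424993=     -  5442530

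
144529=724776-580247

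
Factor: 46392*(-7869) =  - 2^3*3^2*43^1*61^1*1933^1  =  - 365058648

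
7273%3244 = 785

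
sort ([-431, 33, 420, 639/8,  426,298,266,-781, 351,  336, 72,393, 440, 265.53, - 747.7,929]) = [ - 781, - 747.7, - 431,33,72,  639/8, 265.53,266,298,336,  351, 393,420, 426,  440,  929]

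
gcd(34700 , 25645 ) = 5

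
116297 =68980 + 47317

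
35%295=35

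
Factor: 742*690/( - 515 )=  - 102396/103=- 2^2*3^1*7^1* 23^1*53^1 * 103^( - 1 )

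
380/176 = 95/44=2.16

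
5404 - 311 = 5093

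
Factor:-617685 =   -  3^1 * 5^1*41179^1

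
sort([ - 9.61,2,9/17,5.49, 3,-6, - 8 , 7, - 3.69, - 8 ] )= [-9.61, - 8, - 8 , - 6 , - 3.69,9/17, 2, 3, 5.49 , 7]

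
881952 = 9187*96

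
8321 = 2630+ 5691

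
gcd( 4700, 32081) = 1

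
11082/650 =17 + 16/325=17.05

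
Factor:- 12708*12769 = - 2^2*3^2*113^2*353^1 =-  162268452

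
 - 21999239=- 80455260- - 58456021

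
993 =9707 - 8714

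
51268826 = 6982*7343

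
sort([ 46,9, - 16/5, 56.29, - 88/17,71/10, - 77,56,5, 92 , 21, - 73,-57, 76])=[ - 77 ,-73, - 57,- 88/17 , - 16/5,5,71/10,  9 , 21,46,56, 56.29,76,92 ]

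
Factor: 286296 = 2^3*3^1*79^1*151^1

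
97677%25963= 19788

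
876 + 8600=9476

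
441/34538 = 63/4934  =  0.01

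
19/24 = 19/24 = 0.79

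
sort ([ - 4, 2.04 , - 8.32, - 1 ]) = [ - 8.32, - 4 ,-1, 2.04]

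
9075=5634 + 3441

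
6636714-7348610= - 711896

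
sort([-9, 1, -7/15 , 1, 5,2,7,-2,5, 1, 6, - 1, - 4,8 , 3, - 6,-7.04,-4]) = [-9, - 7.04,-6, - 4,-4,  -  2, - 1, -7/15,1, 1, 1,2, 3, 5, 5, 6,7, 8] 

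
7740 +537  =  8277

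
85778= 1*85778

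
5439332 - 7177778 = - 1738446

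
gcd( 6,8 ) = 2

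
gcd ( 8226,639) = 9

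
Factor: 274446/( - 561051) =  - 158/323 = - 2^1 * 17^( - 1)*19^( - 1)*79^1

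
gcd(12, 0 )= 12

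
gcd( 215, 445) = 5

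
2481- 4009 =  - 1528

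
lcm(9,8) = 72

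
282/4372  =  141/2186 = 0.06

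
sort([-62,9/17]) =[-62, 9/17 ] 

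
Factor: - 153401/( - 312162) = 2^(-1)*3^( - 1)*131^1*1171^1 * 52027^( -1)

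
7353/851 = 7353/851 = 8.64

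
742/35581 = 106/5083 = 0.02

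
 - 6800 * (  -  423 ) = 2876400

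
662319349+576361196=1238680545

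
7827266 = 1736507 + 6090759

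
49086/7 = 49086/7 = 7012.29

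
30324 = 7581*4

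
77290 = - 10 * ( - 7729)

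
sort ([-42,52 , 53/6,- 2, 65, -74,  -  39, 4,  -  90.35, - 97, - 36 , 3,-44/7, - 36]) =[- 97, - 90.35 , - 74, -42, -39,  -  36,- 36,-44/7, - 2,3,4,53/6, 52, 65]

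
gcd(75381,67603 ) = 1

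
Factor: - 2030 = -2^1*5^1*7^1* 29^1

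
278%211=67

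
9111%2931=318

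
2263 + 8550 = 10813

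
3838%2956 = 882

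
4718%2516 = 2202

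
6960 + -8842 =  - 1882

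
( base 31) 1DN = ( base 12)977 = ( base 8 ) 2553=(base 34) 16R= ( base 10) 1387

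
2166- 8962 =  - 6796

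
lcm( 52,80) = 1040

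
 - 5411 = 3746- 9157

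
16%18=16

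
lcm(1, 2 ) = 2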